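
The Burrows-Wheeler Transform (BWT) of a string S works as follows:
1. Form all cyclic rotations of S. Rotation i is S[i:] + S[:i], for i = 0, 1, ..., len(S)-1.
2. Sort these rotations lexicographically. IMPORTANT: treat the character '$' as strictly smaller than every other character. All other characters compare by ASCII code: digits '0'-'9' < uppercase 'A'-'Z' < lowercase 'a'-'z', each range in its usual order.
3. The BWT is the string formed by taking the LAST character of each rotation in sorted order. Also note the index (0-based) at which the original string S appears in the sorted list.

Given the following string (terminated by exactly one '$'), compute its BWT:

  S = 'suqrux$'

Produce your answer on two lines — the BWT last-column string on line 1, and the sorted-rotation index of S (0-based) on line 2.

Answer: xuq$sru
3

Derivation:
All 7 rotations (rotation i = S[i:]+S[:i]):
  rot[0] = suqrux$
  rot[1] = uqrux$s
  rot[2] = qrux$su
  rot[3] = rux$suq
  rot[4] = ux$suqr
  rot[5] = x$suqru
  rot[6] = $suqrux
Sorted (with $ < everything):
  sorted[0] = $suqrux  (last char: 'x')
  sorted[1] = qrux$su  (last char: 'u')
  sorted[2] = rux$suq  (last char: 'q')
  sorted[3] = suqrux$  (last char: '$')
  sorted[4] = uqrux$s  (last char: 's')
  sorted[5] = ux$suqr  (last char: 'r')
  sorted[6] = x$suqru  (last char: 'u')
Last column: xuq$sru
Original string S is at sorted index 3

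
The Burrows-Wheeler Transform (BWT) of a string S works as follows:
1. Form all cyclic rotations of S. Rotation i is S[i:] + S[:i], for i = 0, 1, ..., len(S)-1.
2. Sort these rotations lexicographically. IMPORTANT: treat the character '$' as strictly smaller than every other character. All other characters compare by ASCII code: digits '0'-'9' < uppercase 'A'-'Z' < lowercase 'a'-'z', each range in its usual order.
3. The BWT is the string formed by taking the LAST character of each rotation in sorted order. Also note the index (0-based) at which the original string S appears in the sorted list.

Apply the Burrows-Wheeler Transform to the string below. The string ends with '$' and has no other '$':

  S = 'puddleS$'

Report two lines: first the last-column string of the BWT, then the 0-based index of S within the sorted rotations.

All 8 rotations (rotation i = S[i:]+S[:i]):
  rot[0] = puddleS$
  rot[1] = uddleS$p
  rot[2] = ddleS$pu
  rot[3] = dleS$pud
  rot[4] = leS$pudd
  rot[5] = eS$puddl
  rot[6] = S$puddle
  rot[7] = $puddleS
Sorted (with $ < everything):
  sorted[0] = $puddleS  (last char: 'S')
  sorted[1] = S$puddle  (last char: 'e')
  sorted[2] = ddleS$pu  (last char: 'u')
  sorted[3] = dleS$pud  (last char: 'd')
  sorted[4] = eS$puddl  (last char: 'l')
  sorted[5] = leS$pudd  (last char: 'd')
  sorted[6] = puddleS$  (last char: '$')
  sorted[7] = uddleS$p  (last char: 'p')
Last column: Seudld$p
Original string S is at sorted index 6

Answer: Seudld$p
6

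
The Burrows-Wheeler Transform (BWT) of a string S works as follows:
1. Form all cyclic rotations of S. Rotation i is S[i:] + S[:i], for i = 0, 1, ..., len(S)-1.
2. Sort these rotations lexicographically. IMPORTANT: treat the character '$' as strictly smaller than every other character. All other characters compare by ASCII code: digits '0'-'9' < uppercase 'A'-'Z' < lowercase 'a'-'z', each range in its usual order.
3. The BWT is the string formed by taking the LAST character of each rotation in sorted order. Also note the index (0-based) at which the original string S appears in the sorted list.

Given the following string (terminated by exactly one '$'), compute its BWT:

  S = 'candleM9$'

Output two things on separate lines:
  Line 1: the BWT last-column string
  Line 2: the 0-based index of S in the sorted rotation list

All 9 rotations (rotation i = S[i:]+S[:i]):
  rot[0] = candleM9$
  rot[1] = andleM9$c
  rot[2] = ndleM9$ca
  rot[3] = dleM9$can
  rot[4] = leM9$cand
  rot[5] = eM9$candl
  rot[6] = M9$candle
  rot[7] = 9$candleM
  rot[8] = $candleM9
Sorted (with $ < everything):
  sorted[0] = $candleM9  (last char: '9')
  sorted[1] = 9$candleM  (last char: 'M')
  sorted[2] = M9$candle  (last char: 'e')
  sorted[3] = andleM9$c  (last char: 'c')
  sorted[4] = candleM9$  (last char: '$')
  sorted[5] = dleM9$can  (last char: 'n')
  sorted[6] = eM9$candl  (last char: 'l')
  sorted[7] = leM9$cand  (last char: 'd')
  sorted[8] = ndleM9$ca  (last char: 'a')
Last column: 9Mec$nlda
Original string S is at sorted index 4

Answer: 9Mec$nlda
4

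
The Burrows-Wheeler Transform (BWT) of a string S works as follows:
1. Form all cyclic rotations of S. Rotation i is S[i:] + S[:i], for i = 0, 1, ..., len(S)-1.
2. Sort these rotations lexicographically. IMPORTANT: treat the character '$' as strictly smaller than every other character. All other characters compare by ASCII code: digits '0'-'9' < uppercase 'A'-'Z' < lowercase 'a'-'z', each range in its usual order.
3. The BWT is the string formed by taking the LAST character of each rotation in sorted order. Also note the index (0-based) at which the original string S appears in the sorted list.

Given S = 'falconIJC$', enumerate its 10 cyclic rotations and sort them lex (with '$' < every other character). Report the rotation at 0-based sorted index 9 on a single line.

Answer: onIJC$falc

Derivation:
All 10 rotations (rotation i = S[i:]+S[:i]):
  rot[0] = falconIJC$
  rot[1] = alconIJC$f
  rot[2] = lconIJC$fa
  rot[3] = conIJC$fal
  rot[4] = onIJC$falc
  rot[5] = nIJC$falco
  rot[6] = IJC$falcon
  rot[7] = JC$falconI
  rot[8] = C$falconIJ
  rot[9] = $falconIJC
Sorted (with $ < everything):
  sorted[0] = $falconIJC
  sorted[1] = C$falconIJ
  sorted[2] = IJC$falcon
  sorted[3] = JC$falconI
  sorted[4] = alconIJC$f
  sorted[5] = conIJC$fal
  sorted[6] = falconIJC$
  sorted[7] = lconIJC$fa
  sorted[8] = nIJC$falco
  sorted[9] = onIJC$falc
sorted[9] = onIJC$falc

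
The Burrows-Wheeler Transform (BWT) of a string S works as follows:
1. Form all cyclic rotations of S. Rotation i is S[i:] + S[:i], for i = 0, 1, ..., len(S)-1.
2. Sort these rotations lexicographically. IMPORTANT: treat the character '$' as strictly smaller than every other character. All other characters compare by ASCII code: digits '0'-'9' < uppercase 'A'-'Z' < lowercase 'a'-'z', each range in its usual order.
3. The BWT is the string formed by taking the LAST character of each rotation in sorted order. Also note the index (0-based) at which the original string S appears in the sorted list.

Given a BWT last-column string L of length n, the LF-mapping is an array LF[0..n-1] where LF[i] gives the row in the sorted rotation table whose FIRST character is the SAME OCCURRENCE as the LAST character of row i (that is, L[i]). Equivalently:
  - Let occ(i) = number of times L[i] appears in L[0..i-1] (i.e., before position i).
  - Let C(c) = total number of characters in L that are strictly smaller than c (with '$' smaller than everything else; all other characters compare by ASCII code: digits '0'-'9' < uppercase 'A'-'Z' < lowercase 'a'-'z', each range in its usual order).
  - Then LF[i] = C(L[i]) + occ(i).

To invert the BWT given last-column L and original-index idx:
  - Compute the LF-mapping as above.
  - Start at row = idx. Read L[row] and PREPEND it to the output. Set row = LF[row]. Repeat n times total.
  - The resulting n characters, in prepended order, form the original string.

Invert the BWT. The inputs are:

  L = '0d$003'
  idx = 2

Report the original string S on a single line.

LF mapping: 1 5 0 2 3 4
Walk LF starting at row 2, prepending L[row]:
  step 1: row=2, L[2]='$', prepend. Next row=LF[2]=0
  step 2: row=0, L[0]='0', prepend. Next row=LF[0]=1
  step 3: row=1, L[1]='d', prepend. Next row=LF[1]=5
  step 4: row=5, L[5]='3', prepend. Next row=LF[5]=4
  step 5: row=4, L[4]='0', prepend. Next row=LF[4]=3
  step 6: row=3, L[3]='0', prepend. Next row=LF[3]=2
Reversed output: 003d0$

Answer: 003d0$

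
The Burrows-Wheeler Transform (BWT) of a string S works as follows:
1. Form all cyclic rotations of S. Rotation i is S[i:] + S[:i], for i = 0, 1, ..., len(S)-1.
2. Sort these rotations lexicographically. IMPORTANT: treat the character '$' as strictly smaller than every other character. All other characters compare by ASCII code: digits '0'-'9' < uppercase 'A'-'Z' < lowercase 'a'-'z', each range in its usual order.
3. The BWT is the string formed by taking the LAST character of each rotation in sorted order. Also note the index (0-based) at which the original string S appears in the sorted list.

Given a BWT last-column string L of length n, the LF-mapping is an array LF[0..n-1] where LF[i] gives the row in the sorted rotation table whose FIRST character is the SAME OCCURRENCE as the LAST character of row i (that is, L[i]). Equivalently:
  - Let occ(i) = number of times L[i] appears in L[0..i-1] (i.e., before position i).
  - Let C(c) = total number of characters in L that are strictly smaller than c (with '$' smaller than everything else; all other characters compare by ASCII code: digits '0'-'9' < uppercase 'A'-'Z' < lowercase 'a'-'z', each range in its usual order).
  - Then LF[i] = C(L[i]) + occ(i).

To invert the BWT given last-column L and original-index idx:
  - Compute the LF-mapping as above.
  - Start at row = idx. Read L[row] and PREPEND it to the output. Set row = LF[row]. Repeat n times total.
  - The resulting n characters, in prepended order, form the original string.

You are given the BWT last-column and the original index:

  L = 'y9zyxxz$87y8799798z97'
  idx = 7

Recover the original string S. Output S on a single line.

LF mapping: 15 8 18 16 13 14 19 0 5 1 17 6 2 9 10 3 11 7 20 12 4
Walk LF starting at row 7, prepending L[row]:
  step 1: row=7, L[7]='$', prepend. Next row=LF[7]=0
  step 2: row=0, L[0]='y', prepend. Next row=LF[0]=15
  step 3: row=15, L[15]='7', prepend. Next row=LF[15]=3
  step 4: row=3, L[3]='y', prepend. Next row=LF[3]=16
  step 5: row=16, L[16]='9', prepend. Next row=LF[16]=11
  step 6: row=11, L[11]='8', prepend. Next row=LF[11]=6
  step 7: row=6, L[6]='z', prepend. Next row=LF[6]=19
  step 8: row=19, L[19]='9', prepend. Next row=LF[19]=12
  step 9: row=12, L[12]='7', prepend. Next row=LF[12]=2
  step 10: row=2, L[2]='z', prepend. Next row=LF[2]=18
  step 11: row=18, L[18]='z', prepend. Next row=LF[18]=20
  step 12: row=20, L[20]='7', prepend. Next row=LF[20]=4
  step 13: row=4, L[4]='x', prepend. Next row=LF[4]=13
  step 14: row=13, L[13]='9', prepend. Next row=LF[13]=9
  step 15: row=9, L[9]='7', prepend. Next row=LF[9]=1
  step 16: row=1, L[1]='9', prepend. Next row=LF[1]=8
  step 17: row=8, L[8]='8', prepend. Next row=LF[8]=5
  step 18: row=5, L[5]='x', prepend. Next row=LF[5]=14
  step 19: row=14, L[14]='9', prepend. Next row=LF[14]=10
  step 20: row=10, L[10]='y', prepend. Next row=LF[10]=17
  step 21: row=17, L[17]='8', prepend. Next row=LF[17]=7
Reversed output: 8y9x8979x7zz79z89y7y$

Answer: 8y9x8979x7zz79z89y7y$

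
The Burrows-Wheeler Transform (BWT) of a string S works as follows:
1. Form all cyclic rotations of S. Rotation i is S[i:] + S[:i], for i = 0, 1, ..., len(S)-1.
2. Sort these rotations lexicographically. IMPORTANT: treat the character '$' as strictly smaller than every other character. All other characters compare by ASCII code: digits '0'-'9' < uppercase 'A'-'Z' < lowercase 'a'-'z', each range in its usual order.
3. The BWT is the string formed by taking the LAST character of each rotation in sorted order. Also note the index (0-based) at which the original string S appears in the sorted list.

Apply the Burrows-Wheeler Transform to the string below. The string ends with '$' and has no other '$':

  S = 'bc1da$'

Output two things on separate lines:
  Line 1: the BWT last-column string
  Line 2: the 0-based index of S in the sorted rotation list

All 6 rotations (rotation i = S[i:]+S[:i]):
  rot[0] = bc1da$
  rot[1] = c1da$b
  rot[2] = 1da$bc
  rot[3] = da$bc1
  rot[4] = a$bc1d
  rot[5] = $bc1da
Sorted (with $ < everything):
  sorted[0] = $bc1da  (last char: 'a')
  sorted[1] = 1da$bc  (last char: 'c')
  sorted[2] = a$bc1d  (last char: 'd')
  sorted[3] = bc1da$  (last char: '$')
  sorted[4] = c1da$b  (last char: 'b')
  sorted[5] = da$bc1  (last char: '1')
Last column: acd$b1
Original string S is at sorted index 3

Answer: acd$b1
3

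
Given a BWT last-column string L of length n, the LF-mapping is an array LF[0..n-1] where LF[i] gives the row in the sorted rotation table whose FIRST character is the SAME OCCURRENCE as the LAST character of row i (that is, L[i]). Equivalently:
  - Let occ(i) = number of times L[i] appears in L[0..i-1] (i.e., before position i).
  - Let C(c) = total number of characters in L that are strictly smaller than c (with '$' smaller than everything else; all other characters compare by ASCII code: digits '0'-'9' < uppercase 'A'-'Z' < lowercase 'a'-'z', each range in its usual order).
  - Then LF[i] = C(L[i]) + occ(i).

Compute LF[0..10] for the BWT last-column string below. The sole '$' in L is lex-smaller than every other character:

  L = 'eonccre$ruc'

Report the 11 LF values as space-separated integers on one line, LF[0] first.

Answer: 4 7 6 1 2 8 5 0 9 10 3

Derivation:
Char counts: '$':1, 'c':3, 'e':2, 'n':1, 'o':1, 'r':2, 'u':1
C (first-col start): C('$')=0, C('c')=1, C('e')=4, C('n')=6, C('o')=7, C('r')=8, C('u')=10
L[0]='e': occ=0, LF[0]=C('e')+0=4+0=4
L[1]='o': occ=0, LF[1]=C('o')+0=7+0=7
L[2]='n': occ=0, LF[2]=C('n')+0=6+0=6
L[3]='c': occ=0, LF[3]=C('c')+0=1+0=1
L[4]='c': occ=1, LF[4]=C('c')+1=1+1=2
L[5]='r': occ=0, LF[5]=C('r')+0=8+0=8
L[6]='e': occ=1, LF[6]=C('e')+1=4+1=5
L[7]='$': occ=0, LF[7]=C('$')+0=0+0=0
L[8]='r': occ=1, LF[8]=C('r')+1=8+1=9
L[9]='u': occ=0, LF[9]=C('u')+0=10+0=10
L[10]='c': occ=2, LF[10]=C('c')+2=1+2=3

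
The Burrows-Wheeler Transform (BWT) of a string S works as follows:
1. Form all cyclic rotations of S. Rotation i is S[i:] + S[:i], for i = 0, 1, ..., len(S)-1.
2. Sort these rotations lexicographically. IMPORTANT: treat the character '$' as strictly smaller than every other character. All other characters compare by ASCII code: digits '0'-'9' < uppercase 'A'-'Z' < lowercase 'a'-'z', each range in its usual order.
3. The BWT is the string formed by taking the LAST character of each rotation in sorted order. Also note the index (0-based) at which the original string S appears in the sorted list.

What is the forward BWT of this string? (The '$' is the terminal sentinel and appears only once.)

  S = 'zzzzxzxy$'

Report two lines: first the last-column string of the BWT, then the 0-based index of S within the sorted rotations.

All 9 rotations (rotation i = S[i:]+S[:i]):
  rot[0] = zzzzxzxy$
  rot[1] = zzzxzxy$z
  rot[2] = zzxzxy$zz
  rot[3] = zxzxy$zzz
  rot[4] = xzxy$zzzz
  rot[5] = zxy$zzzzx
  rot[6] = xy$zzzzxz
  rot[7] = y$zzzzxzx
  rot[8] = $zzzzxzxy
Sorted (with $ < everything):
  sorted[0] = $zzzzxzxy  (last char: 'y')
  sorted[1] = xy$zzzzxz  (last char: 'z')
  sorted[2] = xzxy$zzzz  (last char: 'z')
  sorted[3] = y$zzzzxzx  (last char: 'x')
  sorted[4] = zxy$zzzzx  (last char: 'x')
  sorted[5] = zxzxy$zzz  (last char: 'z')
  sorted[6] = zzxzxy$zz  (last char: 'z')
  sorted[7] = zzzxzxy$z  (last char: 'z')
  sorted[8] = zzzzxzxy$  (last char: '$')
Last column: yzzxxzzz$
Original string S is at sorted index 8

Answer: yzzxxzzz$
8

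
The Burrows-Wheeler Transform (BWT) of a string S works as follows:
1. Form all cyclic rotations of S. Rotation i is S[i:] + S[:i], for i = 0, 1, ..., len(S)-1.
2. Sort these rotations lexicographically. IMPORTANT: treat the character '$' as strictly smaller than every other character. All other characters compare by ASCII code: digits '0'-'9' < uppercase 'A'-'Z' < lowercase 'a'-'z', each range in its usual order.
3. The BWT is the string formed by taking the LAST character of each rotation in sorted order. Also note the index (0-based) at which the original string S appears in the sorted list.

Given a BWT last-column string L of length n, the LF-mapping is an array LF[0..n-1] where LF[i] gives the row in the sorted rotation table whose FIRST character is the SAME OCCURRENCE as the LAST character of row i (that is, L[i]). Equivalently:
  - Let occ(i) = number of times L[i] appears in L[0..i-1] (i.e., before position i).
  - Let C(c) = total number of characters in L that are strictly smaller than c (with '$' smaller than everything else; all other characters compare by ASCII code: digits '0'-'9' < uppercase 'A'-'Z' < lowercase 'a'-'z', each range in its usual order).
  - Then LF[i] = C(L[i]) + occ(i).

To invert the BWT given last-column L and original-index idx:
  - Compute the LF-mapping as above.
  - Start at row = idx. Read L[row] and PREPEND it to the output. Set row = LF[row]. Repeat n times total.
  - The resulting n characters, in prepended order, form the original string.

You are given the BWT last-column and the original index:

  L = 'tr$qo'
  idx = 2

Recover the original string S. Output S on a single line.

Answer: qrot$

Derivation:
LF mapping: 4 3 0 2 1
Walk LF starting at row 2, prepending L[row]:
  step 1: row=2, L[2]='$', prepend. Next row=LF[2]=0
  step 2: row=0, L[0]='t', prepend. Next row=LF[0]=4
  step 3: row=4, L[4]='o', prepend. Next row=LF[4]=1
  step 4: row=1, L[1]='r', prepend. Next row=LF[1]=3
  step 5: row=3, L[3]='q', prepend. Next row=LF[3]=2
Reversed output: qrot$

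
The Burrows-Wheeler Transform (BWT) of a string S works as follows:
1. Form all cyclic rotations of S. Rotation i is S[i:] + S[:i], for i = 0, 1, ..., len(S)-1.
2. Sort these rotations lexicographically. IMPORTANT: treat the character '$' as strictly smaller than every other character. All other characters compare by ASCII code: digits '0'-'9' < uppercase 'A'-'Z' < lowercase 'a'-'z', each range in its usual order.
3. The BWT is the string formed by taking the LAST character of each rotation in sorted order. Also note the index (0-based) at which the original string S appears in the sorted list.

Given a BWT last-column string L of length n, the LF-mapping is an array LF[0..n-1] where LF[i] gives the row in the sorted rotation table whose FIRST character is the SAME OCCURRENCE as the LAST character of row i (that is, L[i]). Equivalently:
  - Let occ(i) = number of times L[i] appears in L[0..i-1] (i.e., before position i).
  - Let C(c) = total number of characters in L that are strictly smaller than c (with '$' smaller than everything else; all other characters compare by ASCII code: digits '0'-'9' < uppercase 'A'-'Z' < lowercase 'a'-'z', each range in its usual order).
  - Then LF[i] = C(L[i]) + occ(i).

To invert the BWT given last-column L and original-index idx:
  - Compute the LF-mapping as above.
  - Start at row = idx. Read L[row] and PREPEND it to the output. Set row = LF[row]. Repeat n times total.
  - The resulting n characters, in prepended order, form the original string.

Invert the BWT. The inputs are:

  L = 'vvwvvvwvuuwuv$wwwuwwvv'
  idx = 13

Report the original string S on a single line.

Answer: vwwwvvuvvwwwvuvuwwuvv$

Derivation:
LF mapping: 5 6 14 7 8 9 15 10 1 2 16 3 11 0 17 18 19 4 20 21 12 13
Walk LF starting at row 13, prepending L[row]:
  step 1: row=13, L[13]='$', prepend. Next row=LF[13]=0
  step 2: row=0, L[0]='v', prepend. Next row=LF[0]=5
  step 3: row=5, L[5]='v', prepend. Next row=LF[5]=9
  step 4: row=9, L[9]='u', prepend. Next row=LF[9]=2
  step 5: row=2, L[2]='w', prepend. Next row=LF[2]=14
  step 6: row=14, L[14]='w', prepend. Next row=LF[14]=17
  step 7: row=17, L[17]='u', prepend. Next row=LF[17]=4
  step 8: row=4, L[4]='v', prepend. Next row=LF[4]=8
  step 9: row=8, L[8]='u', prepend. Next row=LF[8]=1
  step 10: row=1, L[1]='v', prepend. Next row=LF[1]=6
  step 11: row=6, L[6]='w', prepend. Next row=LF[6]=15
  step 12: row=15, L[15]='w', prepend. Next row=LF[15]=18
  step 13: row=18, L[18]='w', prepend. Next row=LF[18]=20
  step 14: row=20, L[20]='v', prepend. Next row=LF[20]=12
  step 15: row=12, L[12]='v', prepend. Next row=LF[12]=11
  step 16: row=11, L[11]='u', prepend. Next row=LF[11]=3
  step 17: row=3, L[3]='v', prepend. Next row=LF[3]=7
  step 18: row=7, L[7]='v', prepend. Next row=LF[7]=10
  step 19: row=10, L[10]='w', prepend. Next row=LF[10]=16
  step 20: row=16, L[16]='w', prepend. Next row=LF[16]=19
  step 21: row=19, L[19]='w', prepend. Next row=LF[19]=21
  step 22: row=21, L[21]='v', prepend. Next row=LF[21]=13
Reversed output: vwwwvvuvvwwwvuvuwwuvv$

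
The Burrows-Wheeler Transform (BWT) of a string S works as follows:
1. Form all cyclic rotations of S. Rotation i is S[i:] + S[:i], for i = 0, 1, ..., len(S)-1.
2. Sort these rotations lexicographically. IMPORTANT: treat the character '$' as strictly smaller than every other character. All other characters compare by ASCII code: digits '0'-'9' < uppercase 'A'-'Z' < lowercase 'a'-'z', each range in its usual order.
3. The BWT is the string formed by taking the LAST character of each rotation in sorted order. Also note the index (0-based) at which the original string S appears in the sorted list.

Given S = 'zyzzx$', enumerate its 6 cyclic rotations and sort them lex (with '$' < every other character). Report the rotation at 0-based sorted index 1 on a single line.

All 6 rotations (rotation i = S[i:]+S[:i]):
  rot[0] = zyzzx$
  rot[1] = yzzx$z
  rot[2] = zzx$zy
  rot[3] = zx$zyz
  rot[4] = x$zyzz
  rot[5] = $zyzzx
Sorted (with $ < everything):
  sorted[0] = $zyzzx
  sorted[1] = x$zyzz
  sorted[2] = yzzx$z
  sorted[3] = zx$zyz
  sorted[4] = zyzzx$
  sorted[5] = zzx$zy
sorted[1] = x$zyzz

Answer: x$zyzz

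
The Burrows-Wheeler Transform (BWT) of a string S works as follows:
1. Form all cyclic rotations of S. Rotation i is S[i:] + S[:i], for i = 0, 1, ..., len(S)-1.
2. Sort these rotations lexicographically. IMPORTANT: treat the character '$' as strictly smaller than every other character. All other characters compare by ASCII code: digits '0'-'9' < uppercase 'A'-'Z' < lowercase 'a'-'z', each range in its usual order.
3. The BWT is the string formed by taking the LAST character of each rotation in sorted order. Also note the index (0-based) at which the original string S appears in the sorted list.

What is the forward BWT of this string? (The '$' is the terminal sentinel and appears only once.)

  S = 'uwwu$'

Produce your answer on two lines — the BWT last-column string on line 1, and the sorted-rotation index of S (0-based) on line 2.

Answer: uw$wu
2

Derivation:
All 5 rotations (rotation i = S[i:]+S[:i]):
  rot[0] = uwwu$
  rot[1] = wwu$u
  rot[2] = wu$uw
  rot[3] = u$uww
  rot[4] = $uwwu
Sorted (with $ < everything):
  sorted[0] = $uwwu  (last char: 'u')
  sorted[1] = u$uww  (last char: 'w')
  sorted[2] = uwwu$  (last char: '$')
  sorted[3] = wu$uw  (last char: 'w')
  sorted[4] = wwu$u  (last char: 'u')
Last column: uw$wu
Original string S is at sorted index 2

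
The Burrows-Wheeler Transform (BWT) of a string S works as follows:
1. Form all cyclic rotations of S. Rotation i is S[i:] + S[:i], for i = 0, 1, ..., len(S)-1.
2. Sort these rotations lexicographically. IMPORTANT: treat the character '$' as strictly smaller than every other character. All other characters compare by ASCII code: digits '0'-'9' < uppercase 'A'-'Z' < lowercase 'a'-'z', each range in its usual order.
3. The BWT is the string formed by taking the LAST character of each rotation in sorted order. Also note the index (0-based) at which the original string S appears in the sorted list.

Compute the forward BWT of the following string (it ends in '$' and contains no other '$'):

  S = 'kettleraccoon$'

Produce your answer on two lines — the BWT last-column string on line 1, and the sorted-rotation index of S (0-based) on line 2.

All 14 rotations (rotation i = S[i:]+S[:i]):
  rot[0] = kettleraccoon$
  rot[1] = ettleraccoon$k
  rot[2] = ttleraccoon$ke
  rot[3] = tleraccoon$ket
  rot[4] = leraccoon$kett
  rot[5] = eraccoon$kettl
  rot[6] = raccoon$kettle
  rot[7] = accoon$kettler
  rot[8] = ccoon$kettlera
  rot[9] = coon$kettlerac
  rot[10] = oon$kettleracc
  rot[11] = on$kettleracco
  rot[12] = n$kettleraccoo
  rot[13] = $kettleraccoon
Sorted (with $ < everything):
  sorted[0] = $kettleraccoon  (last char: 'n')
  sorted[1] = accoon$kettler  (last char: 'r')
  sorted[2] = ccoon$kettlera  (last char: 'a')
  sorted[3] = coon$kettlerac  (last char: 'c')
  sorted[4] = eraccoon$kettl  (last char: 'l')
  sorted[5] = ettleraccoon$k  (last char: 'k')
  sorted[6] = kettleraccoon$  (last char: '$')
  sorted[7] = leraccoon$kett  (last char: 't')
  sorted[8] = n$kettleraccoo  (last char: 'o')
  sorted[9] = on$kettleracco  (last char: 'o')
  sorted[10] = oon$kettleracc  (last char: 'c')
  sorted[11] = raccoon$kettle  (last char: 'e')
  sorted[12] = tleraccoon$ket  (last char: 't')
  sorted[13] = ttleraccoon$ke  (last char: 'e')
Last column: nraclk$toocete
Original string S is at sorted index 6

Answer: nraclk$toocete
6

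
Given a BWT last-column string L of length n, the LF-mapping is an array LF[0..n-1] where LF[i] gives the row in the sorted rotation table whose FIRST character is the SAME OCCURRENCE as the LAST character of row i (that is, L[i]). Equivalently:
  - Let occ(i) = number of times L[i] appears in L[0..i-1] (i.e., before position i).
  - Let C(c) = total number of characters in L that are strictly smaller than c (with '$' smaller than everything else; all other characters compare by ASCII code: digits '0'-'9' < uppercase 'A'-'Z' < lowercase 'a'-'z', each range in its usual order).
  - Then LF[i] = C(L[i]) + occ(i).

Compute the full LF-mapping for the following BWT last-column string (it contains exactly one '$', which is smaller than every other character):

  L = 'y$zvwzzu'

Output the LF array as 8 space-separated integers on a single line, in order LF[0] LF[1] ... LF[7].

Char counts: '$':1, 'u':1, 'v':1, 'w':1, 'y':1, 'z':3
C (first-col start): C('$')=0, C('u')=1, C('v')=2, C('w')=3, C('y')=4, C('z')=5
L[0]='y': occ=0, LF[0]=C('y')+0=4+0=4
L[1]='$': occ=0, LF[1]=C('$')+0=0+0=0
L[2]='z': occ=0, LF[2]=C('z')+0=5+0=5
L[3]='v': occ=0, LF[3]=C('v')+0=2+0=2
L[4]='w': occ=0, LF[4]=C('w')+0=3+0=3
L[5]='z': occ=1, LF[5]=C('z')+1=5+1=6
L[6]='z': occ=2, LF[6]=C('z')+2=5+2=7
L[7]='u': occ=0, LF[7]=C('u')+0=1+0=1

Answer: 4 0 5 2 3 6 7 1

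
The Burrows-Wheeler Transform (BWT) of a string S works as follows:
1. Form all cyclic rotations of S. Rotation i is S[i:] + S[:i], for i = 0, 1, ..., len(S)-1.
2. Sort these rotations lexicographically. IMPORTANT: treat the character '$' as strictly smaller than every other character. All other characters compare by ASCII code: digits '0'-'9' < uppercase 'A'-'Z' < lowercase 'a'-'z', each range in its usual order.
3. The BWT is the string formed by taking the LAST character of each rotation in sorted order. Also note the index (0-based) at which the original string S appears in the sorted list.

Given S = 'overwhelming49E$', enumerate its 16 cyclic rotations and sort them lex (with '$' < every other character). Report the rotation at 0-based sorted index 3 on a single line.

All 16 rotations (rotation i = S[i:]+S[:i]):
  rot[0] = overwhelming49E$
  rot[1] = verwhelming49E$o
  rot[2] = erwhelming49E$ov
  rot[3] = rwhelming49E$ove
  rot[4] = whelming49E$over
  rot[5] = helming49E$overw
  rot[6] = elming49E$overwh
  rot[7] = lming49E$overwhe
  rot[8] = ming49E$overwhel
  rot[9] = ing49E$overwhelm
  rot[10] = ng49E$overwhelmi
  rot[11] = g49E$overwhelmin
  rot[12] = 49E$overwhelming
  rot[13] = 9E$overwhelming4
  rot[14] = E$overwhelming49
  rot[15] = $overwhelming49E
Sorted (with $ < everything):
  sorted[0] = $overwhelming49E
  sorted[1] = 49E$overwhelming
  sorted[2] = 9E$overwhelming4
  sorted[3] = E$overwhelming49
  sorted[4] = elming49E$overwh
  sorted[5] = erwhelming49E$ov
  sorted[6] = g49E$overwhelmin
  sorted[7] = helming49E$overw
  sorted[8] = ing49E$overwhelm
  sorted[9] = lming49E$overwhe
  sorted[10] = ming49E$overwhel
  sorted[11] = ng49E$overwhelmi
  sorted[12] = overwhelming49E$
  sorted[13] = rwhelming49E$ove
  sorted[14] = verwhelming49E$o
  sorted[15] = whelming49E$over
sorted[3] = E$overwhelming49

Answer: E$overwhelming49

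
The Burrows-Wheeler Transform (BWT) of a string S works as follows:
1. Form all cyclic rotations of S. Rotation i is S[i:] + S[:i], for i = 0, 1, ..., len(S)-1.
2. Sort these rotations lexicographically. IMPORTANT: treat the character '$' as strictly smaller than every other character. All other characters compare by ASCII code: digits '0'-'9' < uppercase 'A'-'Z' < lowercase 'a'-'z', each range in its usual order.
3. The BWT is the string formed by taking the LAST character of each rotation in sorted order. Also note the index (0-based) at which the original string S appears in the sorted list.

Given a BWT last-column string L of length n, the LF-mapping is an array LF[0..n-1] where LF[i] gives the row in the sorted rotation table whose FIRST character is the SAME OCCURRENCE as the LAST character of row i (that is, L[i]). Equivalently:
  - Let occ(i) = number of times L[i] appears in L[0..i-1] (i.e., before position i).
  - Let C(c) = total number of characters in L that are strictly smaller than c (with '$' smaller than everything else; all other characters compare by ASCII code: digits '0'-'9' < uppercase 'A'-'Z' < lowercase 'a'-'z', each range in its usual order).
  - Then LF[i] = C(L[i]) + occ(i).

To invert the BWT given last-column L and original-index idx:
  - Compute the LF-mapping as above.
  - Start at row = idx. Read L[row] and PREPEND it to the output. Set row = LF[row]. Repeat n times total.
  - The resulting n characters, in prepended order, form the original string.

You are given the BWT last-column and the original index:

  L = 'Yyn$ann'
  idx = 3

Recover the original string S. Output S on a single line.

Answer: nannyY$

Derivation:
LF mapping: 1 6 3 0 2 4 5
Walk LF starting at row 3, prepending L[row]:
  step 1: row=3, L[3]='$', prepend. Next row=LF[3]=0
  step 2: row=0, L[0]='Y', prepend. Next row=LF[0]=1
  step 3: row=1, L[1]='y', prepend. Next row=LF[1]=6
  step 4: row=6, L[6]='n', prepend. Next row=LF[6]=5
  step 5: row=5, L[5]='n', prepend. Next row=LF[5]=4
  step 6: row=4, L[4]='a', prepend. Next row=LF[4]=2
  step 7: row=2, L[2]='n', prepend. Next row=LF[2]=3
Reversed output: nannyY$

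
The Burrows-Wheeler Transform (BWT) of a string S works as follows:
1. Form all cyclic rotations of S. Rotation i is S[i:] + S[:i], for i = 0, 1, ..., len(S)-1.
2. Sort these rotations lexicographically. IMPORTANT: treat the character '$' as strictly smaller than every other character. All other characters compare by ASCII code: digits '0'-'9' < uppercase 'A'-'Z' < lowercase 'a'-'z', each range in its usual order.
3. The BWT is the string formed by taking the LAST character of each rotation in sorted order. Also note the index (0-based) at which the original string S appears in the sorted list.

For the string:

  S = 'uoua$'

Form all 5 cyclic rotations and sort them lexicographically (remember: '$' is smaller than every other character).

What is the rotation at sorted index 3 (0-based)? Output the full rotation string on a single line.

All 5 rotations (rotation i = S[i:]+S[:i]):
  rot[0] = uoua$
  rot[1] = oua$u
  rot[2] = ua$uo
  rot[3] = a$uou
  rot[4] = $uoua
Sorted (with $ < everything):
  sorted[0] = $uoua
  sorted[1] = a$uou
  sorted[2] = oua$u
  sorted[3] = ua$uo
  sorted[4] = uoua$
sorted[3] = ua$uo

Answer: ua$uo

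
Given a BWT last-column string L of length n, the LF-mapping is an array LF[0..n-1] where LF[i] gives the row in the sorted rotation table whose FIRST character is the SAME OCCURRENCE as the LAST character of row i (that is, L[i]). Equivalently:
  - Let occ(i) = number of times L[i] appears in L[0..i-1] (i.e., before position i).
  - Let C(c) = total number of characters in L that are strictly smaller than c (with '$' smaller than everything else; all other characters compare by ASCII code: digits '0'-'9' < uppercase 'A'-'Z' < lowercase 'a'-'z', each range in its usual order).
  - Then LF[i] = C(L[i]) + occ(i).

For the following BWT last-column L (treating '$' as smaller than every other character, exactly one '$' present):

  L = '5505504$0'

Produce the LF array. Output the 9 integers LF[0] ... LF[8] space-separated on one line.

Answer: 5 6 1 7 8 2 4 0 3

Derivation:
Char counts: '$':1, '0':3, '4':1, '5':4
C (first-col start): C('$')=0, C('0')=1, C('4')=4, C('5')=5
L[0]='5': occ=0, LF[0]=C('5')+0=5+0=5
L[1]='5': occ=1, LF[1]=C('5')+1=5+1=6
L[2]='0': occ=0, LF[2]=C('0')+0=1+0=1
L[3]='5': occ=2, LF[3]=C('5')+2=5+2=7
L[4]='5': occ=3, LF[4]=C('5')+3=5+3=8
L[5]='0': occ=1, LF[5]=C('0')+1=1+1=2
L[6]='4': occ=0, LF[6]=C('4')+0=4+0=4
L[7]='$': occ=0, LF[7]=C('$')+0=0+0=0
L[8]='0': occ=2, LF[8]=C('0')+2=1+2=3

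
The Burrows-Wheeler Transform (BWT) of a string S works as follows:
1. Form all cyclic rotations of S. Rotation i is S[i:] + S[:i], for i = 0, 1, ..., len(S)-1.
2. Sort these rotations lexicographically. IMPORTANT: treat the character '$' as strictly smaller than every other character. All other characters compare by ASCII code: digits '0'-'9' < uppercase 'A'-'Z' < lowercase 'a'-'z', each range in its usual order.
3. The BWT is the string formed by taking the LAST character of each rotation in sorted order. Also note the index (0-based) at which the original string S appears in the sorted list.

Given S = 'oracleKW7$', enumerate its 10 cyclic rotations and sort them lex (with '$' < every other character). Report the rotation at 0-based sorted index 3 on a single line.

Answer: W7$oracleK

Derivation:
All 10 rotations (rotation i = S[i:]+S[:i]):
  rot[0] = oracleKW7$
  rot[1] = racleKW7$o
  rot[2] = acleKW7$or
  rot[3] = cleKW7$ora
  rot[4] = leKW7$orac
  rot[5] = eKW7$oracl
  rot[6] = KW7$oracle
  rot[7] = W7$oracleK
  rot[8] = 7$oracleKW
  rot[9] = $oracleKW7
Sorted (with $ < everything):
  sorted[0] = $oracleKW7
  sorted[1] = 7$oracleKW
  sorted[2] = KW7$oracle
  sorted[3] = W7$oracleK
  sorted[4] = acleKW7$or
  sorted[5] = cleKW7$ora
  sorted[6] = eKW7$oracl
  sorted[7] = leKW7$orac
  sorted[8] = oracleKW7$
  sorted[9] = racleKW7$o
sorted[3] = W7$oracleK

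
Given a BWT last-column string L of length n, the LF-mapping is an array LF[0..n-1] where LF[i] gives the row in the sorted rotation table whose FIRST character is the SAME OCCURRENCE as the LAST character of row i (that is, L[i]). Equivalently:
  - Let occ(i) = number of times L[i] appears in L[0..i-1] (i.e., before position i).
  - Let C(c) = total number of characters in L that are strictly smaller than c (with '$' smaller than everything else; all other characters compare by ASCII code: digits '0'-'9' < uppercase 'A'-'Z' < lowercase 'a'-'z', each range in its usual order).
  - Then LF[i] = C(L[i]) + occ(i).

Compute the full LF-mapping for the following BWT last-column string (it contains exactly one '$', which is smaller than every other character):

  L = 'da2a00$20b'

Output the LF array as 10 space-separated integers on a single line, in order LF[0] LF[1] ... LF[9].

Answer: 9 6 4 7 1 2 0 5 3 8

Derivation:
Char counts: '$':1, '0':3, '2':2, 'a':2, 'b':1, 'd':1
C (first-col start): C('$')=0, C('0')=1, C('2')=4, C('a')=6, C('b')=8, C('d')=9
L[0]='d': occ=0, LF[0]=C('d')+0=9+0=9
L[1]='a': occ=0, LF[1]=C('a')+0=6+0=6
L[2]='2': occ=0, LF[2]=C('2')+0=4+0=4
L[3]='a': occ=1, LF[3]=C('a')+1=6+1=7
L[4]='0': occ=0, LF[4]=C('0')+0=1+0=1
L[5]='0': occ=1, LF[5]=C('0')+1=1+1=2
L[6]='$': occ=0, LF[6]=C('$')+0=0+0=0
L[7]='2': occ=1, LF[7]=C('2')+1=4+1=5
L[8]='0': occ=2, LF[8]=C('0')+2=1+2=3
L[9]='b': occ=0, LF[9]=C('b')+0=8+0=8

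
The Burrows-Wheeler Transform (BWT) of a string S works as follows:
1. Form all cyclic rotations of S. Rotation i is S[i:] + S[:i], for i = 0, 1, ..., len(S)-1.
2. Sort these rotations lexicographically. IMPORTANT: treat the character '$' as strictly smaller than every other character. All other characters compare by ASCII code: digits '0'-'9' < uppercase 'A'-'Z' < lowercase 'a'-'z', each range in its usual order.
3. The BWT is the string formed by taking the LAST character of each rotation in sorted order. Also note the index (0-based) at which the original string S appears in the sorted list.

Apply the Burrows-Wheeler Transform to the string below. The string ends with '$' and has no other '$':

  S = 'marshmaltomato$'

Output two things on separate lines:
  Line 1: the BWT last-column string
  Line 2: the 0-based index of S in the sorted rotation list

Answer: ommmsah$ottaral
7

Derivation:
All 15 rotations (rotation i = S[i:]+S[:i]):
  rot[0] = marshmaltomato$
  rot[1] = arshmaltomato$m
  rot[2] = rshmaltomato$ma
  rot[3] = shmaltomato$mar
  rot[4] = hmaltomato$mars
  rot[5] = maltomato$marsh
  rot[6] = altomato$marshm
  rot[7] = ltomato$marshma
  rot[8] = tomato$marshmal
  rot[9] = omato$marshmalt
  rot[10] = mato$marshmalto
  rot[11] = ato$marshmaltom
  rot[12] = to$marshmaltoma
  rot[13] = o$marshmaltomat
  rot[14] = $marshmaltomato
Sorted (with $ < everything):
  sorted[0] = $marshmaltomato  (last char: 'o')
  sorted[1] = altomato$marshm  (last char: 'm')
  sorted[2] = arshmaltomato$m  (last char: 'm')
  sorted[3] = ato$marshmaltom  (last char: 'm')
  sorted[4] = hmaltomato$mars  (last char: 's')
  sorted[5] = ltomato$marshma  (last char: 'a')
  sorted[6] = maltomato$marsh  (last char: 'h')
  sorted[7] = marshmaltomato$  (last char: '$')
  sorted[8] = mato$marshmalto  (last char: 'o')
  sorted[9] = o$marshmaltomat  (last char: 't')
  sorted[10] = omato$marshmalt  (last char: 't')
  sorted[11] = rshmaltomato$ma  (last char: 'a')
  sorted[12] = shmaltomato$mar  (last char: 'r')
  sorted[13] = to$marshmaltoma  (last char: 'a')
  sorted[14] = tomato$marshmal  (last char: 'l')
Last column: ommmsah$ottaral
Original string S is at sorted index 7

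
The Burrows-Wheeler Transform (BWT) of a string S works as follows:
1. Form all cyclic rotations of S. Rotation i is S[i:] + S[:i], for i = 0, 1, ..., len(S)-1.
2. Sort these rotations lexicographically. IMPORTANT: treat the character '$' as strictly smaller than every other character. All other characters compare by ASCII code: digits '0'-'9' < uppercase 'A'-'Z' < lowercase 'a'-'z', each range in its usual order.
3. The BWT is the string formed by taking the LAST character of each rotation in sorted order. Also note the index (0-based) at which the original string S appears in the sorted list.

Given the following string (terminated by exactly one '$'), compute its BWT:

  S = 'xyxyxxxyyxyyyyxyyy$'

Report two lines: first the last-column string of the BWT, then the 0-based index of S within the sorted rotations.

Answer: yyxy$xyyyxxyyyyxxyx
4

Derivation:
All 19 rotations (rotation i = S[i:]+S[:i]):
  rot[0] = xyxyxxxyyxyyyyxyyy$
  rot[1] = yxyxxxyyxyyyyxyyy$x
  rot[2] = xyxxxyyxyyyyxyyy$xy
  rot[3] = yxxxyyxyyyyxyyy$xyx
  rot[4] = xxxyyxyyyyxyyy$xyxy
  rot[5] = xxyyxyyyyxyyy$xyxyx
  rot[6] = xyyxyyyyxyyy$xyxyxx
  rot[7] = yyxyyyyxyyy$xyxyxxx
  rot[8] = yxyyyyxyyy$xyxyxxxy
  rot[9] = xyyyyxyyy$xyxyxxxyy
  rot[10] = yyyyxyyy$xyxyxxxyyx
  rot[11] = yyyxyyy$xyxyxxxyyxy
  rot[12] = yyxyyy$xyxyxxxyyxyy
  rot[13] = yxyyy$xyxyxxxyyxyyy
  rot[14] = xyyy$xyxyxxxyyxyyyy
  rot[15] = yyy$xyxyxxxyyxyyyyx
  rot[16] = yy$xyxyxxxyyxyyyyxy
  rot[17] = y$xyxyxxxyyxyyyyxyy
  rot[18] = $xyxyxxxyyxyyyyxyyy
Sorted (with $ < everything):
  sorted[0] = $xyxyxxxyyxyyyyxyyy  (last char: 'y')
  sorted[1] = xxxyyxyyyyxyyy$xyxy  (last char: 'y')
  sorted[2] = xxyyxyyyyxyyy$xyxyx  (last char: 'x')
  sorted[3] = xyxxxyyxyyyyxyyy$xy  (last char: 'y')
  sorted[4] = xyxyxxxyyxyyyyxyyy$  (last char: '$')
  sorted[5] = xyyxyyyyxyyy$xyxyxx  (last char: 'x')
  sorted[6] = xyyy$xyxyxxxyyxyyyy  (last char: 'y')
  sorted[7] = xyyyyxyyy$xyxyxxxyy  (last char: 'y')
  sorted[8] = y$xyxyxxxyyxyyyyxyy  (last char: 'y')
  sorted[9] = yxxxyyxyyyyxyyy$xyx  (last char: 'x')
  sorted[10] = yxyxxxyyxyyyyxyyy$x  (last char: 'x')
  sorted[11] = yxyyy$xyxyxxxyyxyyy  (last char: 'y')
  sorted[12] = yxyyyyxyyy$xyxyxxxy  (last char: 'y')
  sorted[13] = yy$xyxyxxxyyxyyyyxy  (last char: 'y')
  sorted[14] = yyxyyy$xyxyxxxyyxyy  (last char: 'y')
  sorted[15] = yyxyyyyxyyy$xyxyxxx  (last char: 'x')
  sorted[16] = yyy$xyxyxxxyyxyyyyx  (last char: 'x')
  sorted[17] = yyyxyyy$xyxyxxxyyxy  (last char: 'y')
  sorted[18] = yyyyxyyy$xyxyxxxyyx  (last char: 'x')
Last column: yyxy$xyyyxxyyyyxxyx
Original string S is at sorted index 4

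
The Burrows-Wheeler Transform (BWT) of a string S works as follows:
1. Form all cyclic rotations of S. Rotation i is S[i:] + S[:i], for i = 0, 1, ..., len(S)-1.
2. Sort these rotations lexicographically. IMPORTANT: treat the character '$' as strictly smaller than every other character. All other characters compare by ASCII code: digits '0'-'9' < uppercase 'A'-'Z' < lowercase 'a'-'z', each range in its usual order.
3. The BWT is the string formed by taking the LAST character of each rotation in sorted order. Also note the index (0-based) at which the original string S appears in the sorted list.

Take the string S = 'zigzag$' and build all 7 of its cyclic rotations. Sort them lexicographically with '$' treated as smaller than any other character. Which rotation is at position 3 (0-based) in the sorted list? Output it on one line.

Answer: gzag$zi

Derivation:
All 7 rotations (rotation i = S[i:]+S[:i]):
  rot[0] = zigzag$
  rot[1] = igzag$z
  rot[2] = gzag$zi
  rot[3] = zag$zig
  rot[4] = ag$zigz
  rot[5] = g$zigza
  rot[6] = $zigzag
Sorted (with $ < everything):
  sorted[0] = $zigzag
  sorted[1] = ag$zigz
  sorted[2] = g$zigza
  sorted[3] = gzag$zi
  sorted[4] = igzag$z
  sorted[5] = zag$zig
  sorted[6] = zigzag$
sorted[3] = gzag$zi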